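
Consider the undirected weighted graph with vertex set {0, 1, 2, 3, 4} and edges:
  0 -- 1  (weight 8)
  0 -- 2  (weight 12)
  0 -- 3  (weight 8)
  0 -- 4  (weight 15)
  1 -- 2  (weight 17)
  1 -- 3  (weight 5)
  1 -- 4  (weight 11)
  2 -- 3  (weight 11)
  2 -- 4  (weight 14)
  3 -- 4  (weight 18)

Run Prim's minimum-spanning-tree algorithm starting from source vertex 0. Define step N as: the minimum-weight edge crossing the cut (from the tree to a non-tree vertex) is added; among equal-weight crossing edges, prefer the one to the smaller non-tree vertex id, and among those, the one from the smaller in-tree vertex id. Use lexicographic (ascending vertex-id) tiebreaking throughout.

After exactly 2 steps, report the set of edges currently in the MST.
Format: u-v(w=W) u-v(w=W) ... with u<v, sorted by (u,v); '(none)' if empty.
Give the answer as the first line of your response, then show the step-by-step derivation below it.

0-1(w=8) 1-3(w=5)

step 1: add edge 0-1 (w=8); MST = {0-1(w=8)}
step 2: add edge 1-3 (w=5); MST = {0-1(w=8) 1-3(w=5)}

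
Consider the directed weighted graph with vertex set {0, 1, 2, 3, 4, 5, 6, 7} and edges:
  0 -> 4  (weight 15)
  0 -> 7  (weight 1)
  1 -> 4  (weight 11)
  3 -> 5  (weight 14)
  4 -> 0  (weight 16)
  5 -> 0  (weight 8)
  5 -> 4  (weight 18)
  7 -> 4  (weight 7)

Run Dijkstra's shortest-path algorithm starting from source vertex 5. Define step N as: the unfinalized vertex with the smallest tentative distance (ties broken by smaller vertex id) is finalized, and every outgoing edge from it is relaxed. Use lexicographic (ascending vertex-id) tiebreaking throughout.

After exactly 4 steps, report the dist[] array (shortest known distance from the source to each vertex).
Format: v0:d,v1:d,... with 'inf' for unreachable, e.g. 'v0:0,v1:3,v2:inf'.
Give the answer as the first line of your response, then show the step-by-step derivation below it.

v0:8,v1:inf,v2:inf,v3:inf,v4:16,v5:0,v6:inf,v7:9

step 1: dist = v0:8,v1:inf,v2:inf,v3:inf,v4:18,v5:0,v6:inf,v7:inf
step 2: dist = v0:8,v1:inf,v2:inf,v3:inf,v4:18,v5:0,v6:inf,v7:9
step 3: dist = v0:8,v1:inf,v2:inf,v3:inf,v4:16,v5:0,v6:inf,v7:9
step 4: dist = v0:8,v1:inf,v2:inf,v3:inf,v4:16,v5:0,v6:inf,v7:9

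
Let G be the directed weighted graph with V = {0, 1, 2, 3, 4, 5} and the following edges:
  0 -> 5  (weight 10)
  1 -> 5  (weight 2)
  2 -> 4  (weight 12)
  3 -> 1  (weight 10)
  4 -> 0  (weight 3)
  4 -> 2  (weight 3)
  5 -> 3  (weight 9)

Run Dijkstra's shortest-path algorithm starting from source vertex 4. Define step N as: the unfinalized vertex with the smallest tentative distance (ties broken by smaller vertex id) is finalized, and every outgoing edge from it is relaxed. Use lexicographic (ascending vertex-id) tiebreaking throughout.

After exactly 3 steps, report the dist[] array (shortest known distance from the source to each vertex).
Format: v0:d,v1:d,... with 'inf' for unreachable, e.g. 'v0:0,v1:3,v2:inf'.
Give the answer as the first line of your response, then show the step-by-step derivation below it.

v0:3,v1:inf,v2:3,v3:inf,v4:0,v5:13

step 1: dist = v0:3,v1:inf,v2:3,v3:inf,v4:0,v5:inf
step 2: dist = v0:3,v1:inf,v2:3,v3:inf,v4:0,v5:13
step 3: dist = v0:3,v1:inf,v2:3,v3:inf,v4:0,v5:13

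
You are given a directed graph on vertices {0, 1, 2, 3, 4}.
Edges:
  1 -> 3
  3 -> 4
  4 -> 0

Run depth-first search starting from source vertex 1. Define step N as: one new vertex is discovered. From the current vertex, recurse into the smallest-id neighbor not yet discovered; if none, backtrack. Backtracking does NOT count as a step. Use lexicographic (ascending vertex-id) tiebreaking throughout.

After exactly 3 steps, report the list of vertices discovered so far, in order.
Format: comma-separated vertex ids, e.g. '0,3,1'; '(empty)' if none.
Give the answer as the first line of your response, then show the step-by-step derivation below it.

1,3,4

step 1: discover 1; path=1; order=1
step 2: discover 3; path=1>3; order=1,3
step 3: discover 4; path=1>3>4; order=1,3,4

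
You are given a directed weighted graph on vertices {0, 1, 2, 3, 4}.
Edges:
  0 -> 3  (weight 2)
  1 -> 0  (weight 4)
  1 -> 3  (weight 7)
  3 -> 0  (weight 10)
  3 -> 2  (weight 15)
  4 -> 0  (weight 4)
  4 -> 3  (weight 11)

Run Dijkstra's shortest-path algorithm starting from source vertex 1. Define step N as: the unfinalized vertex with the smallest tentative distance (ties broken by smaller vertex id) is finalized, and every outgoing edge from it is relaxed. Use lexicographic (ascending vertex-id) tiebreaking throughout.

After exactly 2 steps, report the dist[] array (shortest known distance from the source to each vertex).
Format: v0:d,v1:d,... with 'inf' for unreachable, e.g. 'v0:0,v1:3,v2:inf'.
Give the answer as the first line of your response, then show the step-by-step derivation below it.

v0:4,v1:0,v2:inf,v3:6,v4:inf

step 1: dist = v0:4,v1:0,v2:inf,v3:7,v4:inf
step 2: dist = v0:4,v1:0,v2:inf,v3:6,v4:inf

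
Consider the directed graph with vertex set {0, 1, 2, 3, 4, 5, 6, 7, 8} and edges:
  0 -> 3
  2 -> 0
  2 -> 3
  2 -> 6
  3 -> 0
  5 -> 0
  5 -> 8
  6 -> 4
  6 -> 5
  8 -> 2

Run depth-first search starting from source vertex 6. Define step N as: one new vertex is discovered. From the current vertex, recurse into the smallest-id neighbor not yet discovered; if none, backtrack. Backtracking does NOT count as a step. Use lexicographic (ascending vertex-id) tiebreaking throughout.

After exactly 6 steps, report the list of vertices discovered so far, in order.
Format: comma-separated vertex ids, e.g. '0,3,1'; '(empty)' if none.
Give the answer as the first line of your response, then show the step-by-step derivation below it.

6,4,5,0,3,8

step 1: discover 6; path=6; order=6
step 2: discover 4; path=6>4; order=6,4
step 3: discover 5; path=6>5; order=6,4,5
step 4: discover 0; path=6>5>0; order=6,4,5,0
step 5: discover 3; path=6>5>0>3; order=6,4,5,0,3
step 6: discover 8; path=6>5>8; order=6,4,5,0,3,8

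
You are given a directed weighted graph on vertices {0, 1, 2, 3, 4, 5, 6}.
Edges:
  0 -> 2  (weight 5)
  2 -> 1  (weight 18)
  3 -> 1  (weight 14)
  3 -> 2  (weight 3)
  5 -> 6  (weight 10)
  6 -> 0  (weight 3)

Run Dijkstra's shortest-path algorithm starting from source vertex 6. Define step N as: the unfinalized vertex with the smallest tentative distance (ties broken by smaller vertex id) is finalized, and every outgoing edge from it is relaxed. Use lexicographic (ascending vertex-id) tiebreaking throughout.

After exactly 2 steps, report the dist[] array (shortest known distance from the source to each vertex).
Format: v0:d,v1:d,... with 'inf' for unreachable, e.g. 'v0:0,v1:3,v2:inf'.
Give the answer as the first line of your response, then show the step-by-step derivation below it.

v0:3,v1:inf,v2:8,v3:inf,v4:inf,v5:inf,v6:0

step 1: dist = v0:3,v1:inf,v2:inf,v3:inf,v4:inf,v5:inf,v6:0
step 2: dist = v0:3,v1:inf,v2:8,v3:inf,v4:inf,v5:inf,v6:0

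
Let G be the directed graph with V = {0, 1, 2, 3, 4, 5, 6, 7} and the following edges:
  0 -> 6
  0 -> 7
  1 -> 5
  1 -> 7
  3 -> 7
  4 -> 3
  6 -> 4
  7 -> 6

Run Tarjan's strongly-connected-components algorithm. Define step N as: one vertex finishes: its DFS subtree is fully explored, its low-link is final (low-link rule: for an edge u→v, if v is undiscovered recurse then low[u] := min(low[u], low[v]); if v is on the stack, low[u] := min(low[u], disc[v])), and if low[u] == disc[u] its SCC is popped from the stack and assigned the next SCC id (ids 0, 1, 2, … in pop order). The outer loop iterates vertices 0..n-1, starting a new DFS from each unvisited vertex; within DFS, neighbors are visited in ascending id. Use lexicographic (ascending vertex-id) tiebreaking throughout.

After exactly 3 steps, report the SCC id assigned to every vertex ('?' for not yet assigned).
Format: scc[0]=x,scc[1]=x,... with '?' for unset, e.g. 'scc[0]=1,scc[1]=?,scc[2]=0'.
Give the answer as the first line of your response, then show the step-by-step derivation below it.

scc[0]=?,scc[1]=?,scc[2]=?,scc[3]=?,scc[4]=?,scc[5]=?,scc[6]=?,scc[7]=?

step 1: low=(low[0]=0,low[1]=?,low[2]=?,low[3]=3,low[4]=2,low[5]=?,low[6]=1,low[7]=1); scc=(scc[0]=?,scc[1]=?,scc[2]=?,scc[3]=?,scc[4]=?,scc[5]=?,scc[6]=?,scc[7]=?)
step 2: low=(low[0]=0,low[1]=?,low[2]=?,low[3]=1,low[4]=2,low[5]=?,low[6]=1,low[7]=1); scc=(scc[0]=?,scc[1]=?,scc[2]=?,scc[3]=?,scc[4]=?,scc[5]=?,scc[6]=?,scc[7]=?)
step 3: low=(low[0]=0,low[1]=?,low[2]=?,low[3]=1,low[4]=1,low[5]=?,low[6]=1,low[7]=1); scc=(scc[0]=?,scc[1]=?,scc[2]=?,scc[3]=?,scc[4]=?,scc[5]=?,scc[6]=?,scc[7]=?)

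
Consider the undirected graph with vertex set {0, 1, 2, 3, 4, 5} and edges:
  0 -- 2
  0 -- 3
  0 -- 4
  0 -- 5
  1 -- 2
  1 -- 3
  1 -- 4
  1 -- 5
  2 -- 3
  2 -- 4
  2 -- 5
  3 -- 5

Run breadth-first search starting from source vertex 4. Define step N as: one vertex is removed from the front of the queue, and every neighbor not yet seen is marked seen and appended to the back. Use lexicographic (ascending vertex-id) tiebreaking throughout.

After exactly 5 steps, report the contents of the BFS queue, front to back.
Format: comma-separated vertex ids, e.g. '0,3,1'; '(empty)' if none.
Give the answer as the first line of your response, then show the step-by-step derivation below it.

5

step 1: dequeue 4; queue=[0,1,2]; order=4
step 2: dequeue 0; queue=[1,2,3,5]; order=4,0
step 3: dequeue 1; queue=[2,3,5]; order=4,0,1
step 4: dequeue 2; queue=[3,5]; order=4,0,1,2
step 5: dequeue 3; queue=[5]; order=4,0,1,2,3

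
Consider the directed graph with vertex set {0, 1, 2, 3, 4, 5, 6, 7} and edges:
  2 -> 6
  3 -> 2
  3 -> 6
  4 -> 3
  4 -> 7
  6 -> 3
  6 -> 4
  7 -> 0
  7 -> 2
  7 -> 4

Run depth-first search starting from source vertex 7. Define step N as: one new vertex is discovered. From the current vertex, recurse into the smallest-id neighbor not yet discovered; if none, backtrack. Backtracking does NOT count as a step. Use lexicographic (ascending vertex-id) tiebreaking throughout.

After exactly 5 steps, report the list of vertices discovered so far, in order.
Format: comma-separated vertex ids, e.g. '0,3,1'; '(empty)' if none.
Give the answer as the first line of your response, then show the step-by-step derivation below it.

7,0,2,6,3

step 1: discover 7; path=7; order=7
step 2: discover 0; path=7>0; order=7,0
step 3: discover 2; path=7>2; order=7,0,2
step 4: discover 6; path=7>2>6; order=7,0,2,6
step 5: discover 3; path=7>2>6>3; order=7,0,2,6,3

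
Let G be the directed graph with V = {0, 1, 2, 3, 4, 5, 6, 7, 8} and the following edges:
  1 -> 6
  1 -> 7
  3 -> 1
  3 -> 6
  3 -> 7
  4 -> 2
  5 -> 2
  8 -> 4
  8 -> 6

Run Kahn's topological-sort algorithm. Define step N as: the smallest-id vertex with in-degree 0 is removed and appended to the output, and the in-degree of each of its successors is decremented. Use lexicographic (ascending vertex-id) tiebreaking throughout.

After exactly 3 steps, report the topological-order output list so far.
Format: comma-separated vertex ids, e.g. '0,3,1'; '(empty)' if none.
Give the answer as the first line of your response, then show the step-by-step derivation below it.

0,3,1

step 1: output 0; order=[0]; indeg=(0,1,2,0,1,0,3,2,0)
step 2: output 3; order=[0,3]; indeg=(0,0,2,0,1,0,2,1,0)
step 3: output 1; order=[0,3,1]; indeg=(0,0,2,0,1,0,1,0,0)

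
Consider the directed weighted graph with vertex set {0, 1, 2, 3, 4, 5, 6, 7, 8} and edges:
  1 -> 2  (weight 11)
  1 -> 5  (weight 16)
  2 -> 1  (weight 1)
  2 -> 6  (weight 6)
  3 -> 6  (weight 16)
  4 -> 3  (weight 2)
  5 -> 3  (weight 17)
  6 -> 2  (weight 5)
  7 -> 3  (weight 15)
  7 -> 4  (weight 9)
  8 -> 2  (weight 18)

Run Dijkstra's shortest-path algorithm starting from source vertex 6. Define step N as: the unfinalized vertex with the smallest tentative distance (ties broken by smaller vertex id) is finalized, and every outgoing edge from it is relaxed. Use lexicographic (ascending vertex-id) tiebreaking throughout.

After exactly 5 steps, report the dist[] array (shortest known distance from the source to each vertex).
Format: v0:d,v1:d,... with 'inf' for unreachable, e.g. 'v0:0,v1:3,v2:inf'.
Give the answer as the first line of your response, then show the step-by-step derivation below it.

v0:inf,v1:6,v2:5,v3:39,v4:inf,v5:22,v6:0,v7:inf,v8:inf

step 1: dist = v0:inf,v1:inf,v2:5,v3:inf,v4:inf,v5:inf,v6:0,v7:inf,v8:inf
step 2: dist = v0:inf,v1:6,v2:5,v3:inf,v4:inf,v5:inf,v6:0,v7:inf,v8:inf
step 3: dist = v0:inf,v1:6,v2:5,v3:inf,v4:inf,v5:22,v6:0,v7:inf,v8:inf
step 4: dist = v0:inf,v1:6,v2:5,v3:39,v4:inf,v5:22,v6:0,v7:inf,v8:inf
step 5: dist = v0:inf,v1:6,v2:5,v3:39,v4:inf,v5:22,v6:0,v7:inf,v8:inf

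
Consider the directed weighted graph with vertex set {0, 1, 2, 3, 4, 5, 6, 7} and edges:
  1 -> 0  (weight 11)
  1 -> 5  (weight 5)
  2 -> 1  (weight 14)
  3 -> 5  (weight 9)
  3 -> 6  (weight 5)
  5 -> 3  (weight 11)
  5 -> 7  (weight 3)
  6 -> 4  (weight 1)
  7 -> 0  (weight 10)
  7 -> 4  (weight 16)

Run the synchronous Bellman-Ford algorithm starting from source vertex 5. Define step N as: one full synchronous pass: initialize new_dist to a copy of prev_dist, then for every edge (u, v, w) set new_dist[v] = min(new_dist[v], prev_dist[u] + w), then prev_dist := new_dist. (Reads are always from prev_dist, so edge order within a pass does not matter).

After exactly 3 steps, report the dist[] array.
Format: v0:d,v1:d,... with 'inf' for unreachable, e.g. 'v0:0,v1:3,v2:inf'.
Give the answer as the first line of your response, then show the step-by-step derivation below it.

v0:13,v1:inf,v2:inf,v3:11,v4:17,v5:0,v6:16,v7:3

step 1: dist = v0:inf,v1:inf,v2:inf,v3:11,v4:inf,v5:0,v6:inf,v7:3
step 2: dist = v0:13,v1:inf,v2:inf,v3:11,v4:19,v5:0,v6:16,v7:3
step 3: dist = v0:13,v1:inf,v2:inf,v3:11,v4:17,v5:0,v6:16,v7:3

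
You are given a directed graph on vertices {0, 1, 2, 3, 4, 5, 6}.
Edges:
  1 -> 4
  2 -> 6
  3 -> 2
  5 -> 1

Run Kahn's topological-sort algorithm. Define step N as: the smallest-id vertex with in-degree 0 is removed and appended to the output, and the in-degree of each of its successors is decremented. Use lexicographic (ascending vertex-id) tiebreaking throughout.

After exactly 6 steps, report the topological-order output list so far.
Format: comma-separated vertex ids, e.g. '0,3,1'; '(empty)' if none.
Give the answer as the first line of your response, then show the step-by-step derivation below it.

0,3,2,5,1,4

step 1: output 0; order=[0]; indeg=(0,1,1,0,1,0,1)
step 2: output 3; order=[0,3]; indeg=(0,1,0,0,1,0,1)
step 3: output 2; order=[0,3,2]; indeg=(0,1,0,0,1,0,0)
step 4: output 5; order=[0,3,2,5]; indeg=(0,0,0,0,1,0,0)
step 5: output 1; order=[0,3,2,5,1]; indeg=(0,0,0,0,0,0,0)
step 6: output 4; order=[0,3,2,5,1,4]; indeg=(0,0,0,0,0,0,0)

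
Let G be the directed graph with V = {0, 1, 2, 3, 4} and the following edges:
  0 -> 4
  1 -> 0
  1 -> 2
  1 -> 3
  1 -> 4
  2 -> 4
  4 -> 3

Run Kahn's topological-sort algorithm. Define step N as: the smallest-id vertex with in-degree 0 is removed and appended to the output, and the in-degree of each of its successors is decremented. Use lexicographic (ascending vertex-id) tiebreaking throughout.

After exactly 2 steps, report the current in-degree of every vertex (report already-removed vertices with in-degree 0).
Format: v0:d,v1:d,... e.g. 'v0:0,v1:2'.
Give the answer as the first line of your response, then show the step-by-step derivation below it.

v0:0,v1:0,v2:0,v3:1,v4:1

step 1: output 1; order=[1]; indeg=(0,0,0,1,2)
step 2: output 0; order=[1,0]; indeg=(0,0,0,1,1)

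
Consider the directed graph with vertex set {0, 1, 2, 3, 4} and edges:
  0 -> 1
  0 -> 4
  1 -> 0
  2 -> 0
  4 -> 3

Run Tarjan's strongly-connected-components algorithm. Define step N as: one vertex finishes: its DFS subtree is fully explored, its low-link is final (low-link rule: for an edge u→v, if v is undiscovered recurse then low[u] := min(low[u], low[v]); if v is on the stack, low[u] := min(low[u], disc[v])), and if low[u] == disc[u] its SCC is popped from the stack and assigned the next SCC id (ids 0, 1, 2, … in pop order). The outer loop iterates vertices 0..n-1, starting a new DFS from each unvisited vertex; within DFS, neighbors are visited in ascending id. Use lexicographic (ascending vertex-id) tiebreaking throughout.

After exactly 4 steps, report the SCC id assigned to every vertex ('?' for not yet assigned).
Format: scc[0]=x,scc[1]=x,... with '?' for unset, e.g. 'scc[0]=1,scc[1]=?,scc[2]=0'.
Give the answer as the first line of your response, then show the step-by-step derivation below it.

scc[0]=2,scc[1]=2,scc[2]=?,scc[3]=0,scc[4]=1

step 1: low=(low[0]=0,low[1]=0,low[2]=?,low[3]=?,low[4]=?); scc=(scc[0]=?,scc[1]=?,scc[2]=?,scc[3]=?,scc[4]=?)
step 2: low=(low[0]=0,low[1]=0,low[2]=?,low[3]=3,low[4]=2); scc=(scc[0]=?,scc[1]=?,scc[2]=?,scc[3]=0,scc[4]=?)
step 3: low=(low[0]=0,low[1]=0,low[2]=?,low[3]=3,low[4]=2); scc=(scc[0]=?,scc[1]=?,scc[2]=?,scc[3]=0,scc[4]=1)
step 4: low=(low[0]=0,low[1]=0,low[2]=?,low[3]=3,low[4]=2); scc=(scc[0]=2,scc[1]=2,scc[2]=?,scc[3]=0,scc[4]=1)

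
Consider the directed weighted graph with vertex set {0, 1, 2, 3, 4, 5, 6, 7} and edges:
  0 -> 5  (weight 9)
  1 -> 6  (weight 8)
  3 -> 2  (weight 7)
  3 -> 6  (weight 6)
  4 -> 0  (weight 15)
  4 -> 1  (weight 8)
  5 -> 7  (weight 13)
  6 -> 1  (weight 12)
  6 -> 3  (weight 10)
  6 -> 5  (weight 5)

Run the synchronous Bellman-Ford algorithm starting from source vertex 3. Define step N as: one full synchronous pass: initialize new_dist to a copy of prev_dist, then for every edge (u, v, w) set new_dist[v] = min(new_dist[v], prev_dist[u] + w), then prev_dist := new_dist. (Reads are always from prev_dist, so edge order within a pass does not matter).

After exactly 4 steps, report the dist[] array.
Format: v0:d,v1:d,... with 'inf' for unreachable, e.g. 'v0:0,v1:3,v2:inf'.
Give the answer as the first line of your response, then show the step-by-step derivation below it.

v0:inf,v1:18,v2:7,v3:0,v4:inf,v5:11,v6:6,v7:24

step 1: dist = v0:inf,v1:inf,v2:7,v3:0,v4:inf,v5:inf,v6:6,v7:inf
step 2: dist = v0:inf,v1:18,v2:7,v3:0,v4:inf,v5:11,v6:6,v7:inf
step 3: dist = v0:inf,v1:18,v2:7,v3:0,v4:inf,v5:11,v6:6,v7:24
step 4: dist = v0:inf,v1:18,v2:7,v3:0,v4:inf,v5:11,v6:6,v7:24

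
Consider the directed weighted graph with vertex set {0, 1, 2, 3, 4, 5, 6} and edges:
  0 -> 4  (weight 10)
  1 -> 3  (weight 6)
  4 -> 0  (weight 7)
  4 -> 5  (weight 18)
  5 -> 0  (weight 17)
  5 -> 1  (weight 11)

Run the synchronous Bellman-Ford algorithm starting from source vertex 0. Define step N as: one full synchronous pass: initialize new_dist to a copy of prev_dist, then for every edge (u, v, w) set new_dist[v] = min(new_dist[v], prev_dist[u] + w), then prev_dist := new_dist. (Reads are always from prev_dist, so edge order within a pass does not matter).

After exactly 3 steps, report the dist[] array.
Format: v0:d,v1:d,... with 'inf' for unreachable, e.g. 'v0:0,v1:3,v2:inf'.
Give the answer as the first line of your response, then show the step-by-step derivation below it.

v0:0,v1:39,v2:inf,v3:inf,v4:10,v5:28,v6:inf

step 1: dist = v0:0,v1:inf,v2:inf,v3:inf,v4:10,v5:inf,v6:inf
step 2: dist = v0:0,v1:inf,v2:inf,v3:inf,v4:10,v5:28,v6:inf
step 3: dist = v0:0,v1:39,v2:inf,v3:inf,v4:10,v5:28,v6:inf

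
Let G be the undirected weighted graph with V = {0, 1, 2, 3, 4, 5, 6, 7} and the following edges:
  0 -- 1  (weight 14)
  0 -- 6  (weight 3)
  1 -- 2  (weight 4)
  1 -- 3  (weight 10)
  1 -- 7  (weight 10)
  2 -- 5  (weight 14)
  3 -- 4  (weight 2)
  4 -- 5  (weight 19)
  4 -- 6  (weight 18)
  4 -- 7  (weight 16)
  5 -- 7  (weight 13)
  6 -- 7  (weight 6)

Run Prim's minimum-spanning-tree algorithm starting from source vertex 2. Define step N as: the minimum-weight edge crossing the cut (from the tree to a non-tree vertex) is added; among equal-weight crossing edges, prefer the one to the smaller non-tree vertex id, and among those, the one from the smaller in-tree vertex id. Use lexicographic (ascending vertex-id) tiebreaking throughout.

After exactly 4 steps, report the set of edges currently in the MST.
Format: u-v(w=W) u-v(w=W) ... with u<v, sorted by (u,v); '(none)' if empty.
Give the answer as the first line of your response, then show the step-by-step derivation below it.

1-2(w=4) 1-3(w=10) 1-7(w=10) 3-4(w=2)

step 1: add edge 1-2 (w=4); MST = {1-2(w=4)}
step 2: add edge 1-3 (w=10); MST = {1-2(w=4) 1-3(w=10)}
step 3: add edge 3-4 (w=2); MST = {1-2(w=4) 1-3(w=10) 3-4(w=2)}
step 4: add edge 1-7 (w=10); MST = {1-2(w=4) 1-3(w=10) 1-7(w=10) 3-4(w=2)}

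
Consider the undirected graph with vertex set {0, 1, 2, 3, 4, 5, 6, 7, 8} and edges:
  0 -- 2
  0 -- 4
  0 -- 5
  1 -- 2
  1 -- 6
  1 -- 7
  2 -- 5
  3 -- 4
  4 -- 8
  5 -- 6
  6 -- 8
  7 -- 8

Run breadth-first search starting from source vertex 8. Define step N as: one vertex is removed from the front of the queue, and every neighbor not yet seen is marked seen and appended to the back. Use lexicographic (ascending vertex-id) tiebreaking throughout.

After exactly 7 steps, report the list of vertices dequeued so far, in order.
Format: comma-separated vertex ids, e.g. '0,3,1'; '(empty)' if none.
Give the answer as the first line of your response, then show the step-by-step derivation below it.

8,4,6,7,0,3,1

step 1: dequeue 8; queue=[4,6,7]; order=8
step 2: dequeue 4; queue=[6,7,0,3]; order=8,4
step 3: dequeue 6; queue=[7,0,3,1,5]; order=8,4,6
step 4: dequeue 7; queue=[0,3,1,5]; order=8,4,6,7
step 5: dequeue 0; queue=[3,1,5,2]; order=8,4,6,7,0
step 6: dequeue 3; queue=[1,5,2]; order=8,4,6,7,0,3
step 7: dequeue 1; queue=[5,2]; order=8,4,6,7,0,3,1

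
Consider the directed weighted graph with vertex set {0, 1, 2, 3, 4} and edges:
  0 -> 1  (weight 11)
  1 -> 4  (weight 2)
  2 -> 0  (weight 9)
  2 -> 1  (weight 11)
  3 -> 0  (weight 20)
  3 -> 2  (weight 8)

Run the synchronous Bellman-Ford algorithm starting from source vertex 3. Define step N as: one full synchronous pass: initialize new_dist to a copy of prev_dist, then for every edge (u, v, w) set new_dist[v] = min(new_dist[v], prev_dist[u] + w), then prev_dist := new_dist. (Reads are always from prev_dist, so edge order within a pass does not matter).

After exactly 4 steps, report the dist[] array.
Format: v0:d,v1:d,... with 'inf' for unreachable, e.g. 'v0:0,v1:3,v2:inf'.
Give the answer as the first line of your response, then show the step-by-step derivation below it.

v0:17,v1:19,v2:8,v3:0,v4:21

step 1: dist = v0:20,v1:inf,v2:8,v3:0,v4:inf
step 2: dist = v0:17,v1:19,v2:8,v3:0,v4:inf
step 3: dist = v0:17,v1:19,v2:8,v3:0,v4:21
step 4: dist = v0:17,v1:19,v2:8,v3:0,v4:21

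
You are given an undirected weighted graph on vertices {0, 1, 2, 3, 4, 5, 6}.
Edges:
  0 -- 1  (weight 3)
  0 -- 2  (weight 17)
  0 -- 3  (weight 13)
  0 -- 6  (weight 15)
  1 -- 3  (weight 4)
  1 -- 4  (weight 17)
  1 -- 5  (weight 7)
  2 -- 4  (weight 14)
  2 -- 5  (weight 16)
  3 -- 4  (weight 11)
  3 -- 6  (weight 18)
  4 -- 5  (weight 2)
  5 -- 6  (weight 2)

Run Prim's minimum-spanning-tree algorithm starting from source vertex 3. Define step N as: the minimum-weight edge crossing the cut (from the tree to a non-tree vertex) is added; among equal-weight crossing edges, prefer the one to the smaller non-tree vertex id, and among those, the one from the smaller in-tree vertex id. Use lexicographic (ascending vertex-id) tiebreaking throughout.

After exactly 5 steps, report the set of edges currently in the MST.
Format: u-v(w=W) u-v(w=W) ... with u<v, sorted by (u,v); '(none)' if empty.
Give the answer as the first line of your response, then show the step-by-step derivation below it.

0-1(w=3) 1-3(w=4) 1-5(w=7) 4-5(w=2) 5-6(w=2)

step 1: add edge 1-3 (w=4); MST = {1-3(w=4)}
step 2: add edge 0-1 (w=3); MST = {0-1(w=3) 1-3(w=4)}
step 3: add edge 1-5 (w=7); MST = {0-1(w=3) 1-3(w=4) 1-5(w=7)}
step 4: add edge 4-5 (w=2); MST = {0-1(w=3) 1-3(w=4) 1-5(w=7) 4-5(w=2)}
step 5: add edge 5-6 (w=2); MST = {0-1(w=3) 1-3(w=4) 1-5(w=7) 4-5(w=2) 5-6(w=2)}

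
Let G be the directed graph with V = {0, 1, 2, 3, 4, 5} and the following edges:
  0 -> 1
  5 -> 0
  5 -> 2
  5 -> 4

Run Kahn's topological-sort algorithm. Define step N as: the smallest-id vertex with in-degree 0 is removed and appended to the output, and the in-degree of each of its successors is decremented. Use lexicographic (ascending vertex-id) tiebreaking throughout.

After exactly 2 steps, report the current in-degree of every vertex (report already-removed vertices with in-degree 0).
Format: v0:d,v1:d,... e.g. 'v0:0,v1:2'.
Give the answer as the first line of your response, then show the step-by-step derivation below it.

v0:0,v1:1,v2:0,v3:0,v4:0,v5:0

step 1: output 3; order=[3]; indeg=(1,1,1,0,1,0)
step 2: output 5; order=[3,5]; indeg=(0,1,0,0,0,0)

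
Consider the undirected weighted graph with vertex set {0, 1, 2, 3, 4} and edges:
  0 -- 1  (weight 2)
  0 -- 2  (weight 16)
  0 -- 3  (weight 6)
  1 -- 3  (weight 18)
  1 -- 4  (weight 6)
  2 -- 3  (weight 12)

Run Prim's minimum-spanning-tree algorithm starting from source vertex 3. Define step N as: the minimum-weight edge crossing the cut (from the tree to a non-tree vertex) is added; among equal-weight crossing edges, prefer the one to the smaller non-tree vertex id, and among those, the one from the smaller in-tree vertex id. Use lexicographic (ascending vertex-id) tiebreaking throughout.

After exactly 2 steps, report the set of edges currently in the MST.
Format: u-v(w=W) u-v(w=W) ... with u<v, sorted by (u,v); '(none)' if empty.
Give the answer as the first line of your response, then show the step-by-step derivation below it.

0-1(w=2) 0-3(w=6)

step 1: add edge 0-3 (w=6); MST = {0-3(w=6)}
step 2: add edge 0-1 (w=2); MST = {0-1(w=2) 0-3(w=6)}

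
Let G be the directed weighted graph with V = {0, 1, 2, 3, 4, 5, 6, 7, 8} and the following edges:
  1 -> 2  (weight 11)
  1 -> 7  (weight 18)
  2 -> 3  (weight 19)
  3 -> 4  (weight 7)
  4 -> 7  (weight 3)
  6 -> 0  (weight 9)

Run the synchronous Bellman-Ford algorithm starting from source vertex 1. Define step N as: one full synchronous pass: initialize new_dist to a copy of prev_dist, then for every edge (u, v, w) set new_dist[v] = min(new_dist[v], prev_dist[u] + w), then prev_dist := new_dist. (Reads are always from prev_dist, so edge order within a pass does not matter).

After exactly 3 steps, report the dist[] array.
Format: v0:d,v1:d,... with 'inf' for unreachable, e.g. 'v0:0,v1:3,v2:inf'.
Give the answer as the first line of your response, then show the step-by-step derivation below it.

v0:inf,v1:0,v2:11,v3:30,v4:37,v5:inf,v6:inf,v7:18,v8:inf

step 1: dist = v0:inf,v1:0,v2:11,v3:inf,v4:inf,v5:inf,v6:inf,v7:18,v8:inf
step 2: dist = v0:inf,v1:0,v2:11,v3:30,v4:inf,v5:inf,v6:inf,v7:18,v8:inf
step 3: dist = v0:inf,v1:0,v2:11,v3:30,v4:37,v5:inf,v6:inf,v7:18,v8:inf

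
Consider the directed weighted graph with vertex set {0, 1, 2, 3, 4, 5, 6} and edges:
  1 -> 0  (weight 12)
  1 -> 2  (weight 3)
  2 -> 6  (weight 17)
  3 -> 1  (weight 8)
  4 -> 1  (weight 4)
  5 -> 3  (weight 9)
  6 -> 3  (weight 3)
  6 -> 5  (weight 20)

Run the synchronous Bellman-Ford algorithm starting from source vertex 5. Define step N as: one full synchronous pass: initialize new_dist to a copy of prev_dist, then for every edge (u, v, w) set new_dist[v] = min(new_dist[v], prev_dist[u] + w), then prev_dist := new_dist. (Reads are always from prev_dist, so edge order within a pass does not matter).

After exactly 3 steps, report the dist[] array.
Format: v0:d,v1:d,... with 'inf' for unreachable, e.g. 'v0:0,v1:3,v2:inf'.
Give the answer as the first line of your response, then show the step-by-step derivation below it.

v0:29,v1:17,v2:20,v3:9,v4:inf,v5:0,v6:inf

step 1: dist = v0:inf,v1:inf,v2:inf,v3:9,v4:inf,v5:0,v6:inf
step 2: dist = v0:inf,v1:17,v2:inf,v3:9,v4:inf,v5:0,v6:inf
step 3: dist = v0:29,v1:17,v2:20,v3:9,v4:inf,v5:0,v6:inf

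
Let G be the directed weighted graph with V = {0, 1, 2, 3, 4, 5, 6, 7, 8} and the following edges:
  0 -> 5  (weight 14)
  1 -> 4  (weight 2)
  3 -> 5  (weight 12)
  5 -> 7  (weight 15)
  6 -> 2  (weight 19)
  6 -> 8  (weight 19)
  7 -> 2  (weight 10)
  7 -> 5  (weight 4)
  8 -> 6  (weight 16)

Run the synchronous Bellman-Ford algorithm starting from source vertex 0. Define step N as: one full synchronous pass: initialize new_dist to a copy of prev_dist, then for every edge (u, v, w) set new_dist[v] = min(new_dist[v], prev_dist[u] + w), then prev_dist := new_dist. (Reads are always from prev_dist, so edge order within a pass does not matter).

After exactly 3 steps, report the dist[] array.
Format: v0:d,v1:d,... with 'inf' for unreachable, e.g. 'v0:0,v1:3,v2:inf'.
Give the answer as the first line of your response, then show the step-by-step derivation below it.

v0:0,v1:inf,v2:39,v3:inf,v4:inf,v5:14,v6:inf,v7:29,v8:inf

step 1: dist = v0:0,v1:inf,v2:inf,v3:inf,v4:inf,v5:14,v6:inf,v7:inf,v8:inf
step 2: dist = v0:0,v1:inf,v2:inf,v3:inf,v4:inf,v5:14,v6:inf,v7:29,v8:inf
step 3: dist = v0:0,v1:inf,v2:39,v3:inf,v4:inf,v5:14,v6:inf,v7:29,v8:inf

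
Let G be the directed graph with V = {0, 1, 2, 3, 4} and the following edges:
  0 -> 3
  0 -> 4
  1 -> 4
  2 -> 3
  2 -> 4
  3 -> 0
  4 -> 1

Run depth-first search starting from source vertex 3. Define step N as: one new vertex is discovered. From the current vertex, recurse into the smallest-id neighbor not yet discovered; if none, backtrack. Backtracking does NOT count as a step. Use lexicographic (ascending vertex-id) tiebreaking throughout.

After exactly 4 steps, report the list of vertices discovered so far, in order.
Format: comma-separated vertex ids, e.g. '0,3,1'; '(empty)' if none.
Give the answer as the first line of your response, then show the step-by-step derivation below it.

3,0,4,1

step 1: discover 3; path=3; order=3
step 2: discover 0; path=3>0; order=3,0
step 3: discover 4; path=3>0>4; order=3,0,4
step 4: discover 1; path=3>0>4>1; order=3,0,4,1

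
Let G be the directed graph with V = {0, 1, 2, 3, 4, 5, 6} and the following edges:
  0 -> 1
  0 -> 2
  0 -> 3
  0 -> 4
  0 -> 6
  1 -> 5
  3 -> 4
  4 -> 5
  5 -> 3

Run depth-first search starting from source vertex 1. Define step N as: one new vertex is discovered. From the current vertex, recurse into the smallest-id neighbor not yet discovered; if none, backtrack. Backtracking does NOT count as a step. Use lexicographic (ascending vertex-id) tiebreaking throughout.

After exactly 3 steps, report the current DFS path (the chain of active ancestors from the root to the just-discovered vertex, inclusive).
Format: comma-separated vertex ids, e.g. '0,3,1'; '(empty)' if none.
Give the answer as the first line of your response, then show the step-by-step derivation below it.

1,5,3

step 1: discover 1; path=1; order=1
step 2: discover 5; path=1>5; order=1,5
step 3: discover 3; path=1>5>3; order=1,5,3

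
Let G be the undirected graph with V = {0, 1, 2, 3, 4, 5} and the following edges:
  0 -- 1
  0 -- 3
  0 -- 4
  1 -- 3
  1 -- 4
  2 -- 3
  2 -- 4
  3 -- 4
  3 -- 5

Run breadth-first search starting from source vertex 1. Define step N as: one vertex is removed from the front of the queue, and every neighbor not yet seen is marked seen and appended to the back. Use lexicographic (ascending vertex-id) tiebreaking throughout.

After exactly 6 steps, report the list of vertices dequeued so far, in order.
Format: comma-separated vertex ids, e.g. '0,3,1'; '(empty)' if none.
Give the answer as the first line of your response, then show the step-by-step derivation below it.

1,0,3,4,2,5

step 1: dequeue 1; queue=[0,3,4]; order=1
step 2: dequeue 0; queue=[3,4]; order=1,0
step 3: dequeue 3; queue=[4,2,5]; order=1,0,3
step 4: dequeue 4; queue=[2,5]; order=1,0,3,4
step 5: dequeue 2; queue=[5]; order=1,0,3,4,2
step 6: dequeue 5; queue=[(empty)]; order=1,0,3,4,2,5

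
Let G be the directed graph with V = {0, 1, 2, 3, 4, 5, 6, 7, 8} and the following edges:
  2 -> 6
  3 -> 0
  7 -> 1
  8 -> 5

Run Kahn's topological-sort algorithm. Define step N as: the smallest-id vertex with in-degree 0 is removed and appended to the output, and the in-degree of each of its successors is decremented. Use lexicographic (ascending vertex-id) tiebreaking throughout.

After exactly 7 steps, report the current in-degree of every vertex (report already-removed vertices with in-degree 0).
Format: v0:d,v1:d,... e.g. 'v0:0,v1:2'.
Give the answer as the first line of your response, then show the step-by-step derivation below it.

v0:0,v1:0,v2:0,v3:0,v4:0,v5:1,v6:0,v7:0,v8:0

step 1: output 2; order=[2]; indeg=(1,1,0,0,0,1,0,0,0)
step 2: output 3; order=[2,3]; indeg=(0,1,0,0,0,1,0,0,0)
step 3: output 0; order=[2,3,0]; indeg=(0,1,0,0,0,1,0,0,0)
step 4: output 4; order=[2,3,0,4]; indeg=(0,1,0,0,0,1,0,0,0)
step 5: output 6; order=[2,3,0,4,6]; indeg=(0,1,0,0,0,1,0,0,0)
step 6: output 7; order=[2,3,0,4,6,7]; indeg=(0,0,0,0,0,1,0,0,0)
step 7: output 1; order=[2,3,0,4,6,7,1]; indeg=(0,0,0,0,0,1,0,0,0)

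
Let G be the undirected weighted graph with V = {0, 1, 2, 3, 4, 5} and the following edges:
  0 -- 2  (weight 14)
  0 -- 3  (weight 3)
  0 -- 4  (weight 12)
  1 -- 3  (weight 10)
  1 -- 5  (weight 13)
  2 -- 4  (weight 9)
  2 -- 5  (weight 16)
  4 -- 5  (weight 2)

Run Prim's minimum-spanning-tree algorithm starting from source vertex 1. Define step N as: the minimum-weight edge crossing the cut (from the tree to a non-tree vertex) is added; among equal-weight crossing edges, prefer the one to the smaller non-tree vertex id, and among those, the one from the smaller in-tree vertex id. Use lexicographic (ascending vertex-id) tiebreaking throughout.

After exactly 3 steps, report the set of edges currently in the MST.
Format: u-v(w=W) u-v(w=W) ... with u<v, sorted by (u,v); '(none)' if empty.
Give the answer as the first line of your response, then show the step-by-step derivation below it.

0-3(w=3) 0-4(w=12) 1-3(w=10)

step 1: add edge 1-3 (w=10); MST = {1-3(w=10)}
step 2: add edge 0-3 (w=3); MST = {0-3(w=3) 1-3(w=10)}
step 3: add edge 0-4 (w=12); MST = {0-3(w=3) 0-4(w=12) 1-3(w=10)}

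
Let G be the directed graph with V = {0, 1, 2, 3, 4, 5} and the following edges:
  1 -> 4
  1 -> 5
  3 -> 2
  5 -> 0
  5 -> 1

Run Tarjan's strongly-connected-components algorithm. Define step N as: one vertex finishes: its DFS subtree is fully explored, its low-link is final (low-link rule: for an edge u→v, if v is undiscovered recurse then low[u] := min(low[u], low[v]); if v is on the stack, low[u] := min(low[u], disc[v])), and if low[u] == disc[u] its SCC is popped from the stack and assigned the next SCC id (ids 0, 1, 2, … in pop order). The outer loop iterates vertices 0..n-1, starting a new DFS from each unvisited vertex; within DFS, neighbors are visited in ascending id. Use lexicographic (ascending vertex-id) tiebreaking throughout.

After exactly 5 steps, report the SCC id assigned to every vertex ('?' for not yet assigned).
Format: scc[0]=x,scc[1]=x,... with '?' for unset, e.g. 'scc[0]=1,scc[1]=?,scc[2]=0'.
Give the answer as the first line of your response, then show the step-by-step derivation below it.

scc[0]=0,scc[1]=2,scc[2]=3,scc[3]=?,scc[4]=1,scc[5]=2

step 1: low=(low[0]=0,low[1]=?,low[2]=?,low[3]=?,low[4]=?,low[5]=?); scc=(scc[0]=0,scc[1]=?,scc[2]=?,scc[3]=?,scc[4]=?,scc[5]=?)
step 2: low=(low[0]=0,low[1]=1,low[2]=?,low[3]=?,low[4]=2,low[5]=?); scc=(scc[0]=0,scc[1]=?,scc[2]=?,scc[3]=?,scc[4]=1,scc[5]=?)
step 3: low=(low[0]=0,low[1]=1,low[2]=?,low[3]=?,low[4]=2,low[5]=1); scc=(scc[0]=0,scc[1]=?,scc[2]=?,scc[3]=?,scc[4]=1,scc[5]=?)
step 4: low=(low[0]=0,low[1]=1,low[2]=?,low[3]=?,low[4]=2,low[5]=1); scc=(scc[0]=0,scc[1]=2,scc[2]=?,scc[3]=?,scc[4]=1,scc[5]=2)
step 5: low=(low[0]=0,low[1]=1,low[2]=4,low[3]=?,low[4]=2,low[5]=1); scc=(scc[0]=0,scc[1]=2,scc[2]=3,scc[3]=?,scc[4]=1,scc[5]=2)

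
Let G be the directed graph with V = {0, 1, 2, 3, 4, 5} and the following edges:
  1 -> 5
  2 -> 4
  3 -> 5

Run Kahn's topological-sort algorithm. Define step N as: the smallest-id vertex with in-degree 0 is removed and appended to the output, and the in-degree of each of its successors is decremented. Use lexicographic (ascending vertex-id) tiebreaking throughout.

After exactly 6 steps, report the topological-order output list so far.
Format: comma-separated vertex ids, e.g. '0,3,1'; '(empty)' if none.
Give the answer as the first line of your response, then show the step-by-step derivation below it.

0,1,2,3,4,5

step 1: output 0; order=[0]; indeg=(0,0,0,0,1,2)
step 2: output 1; order=[0,1]; indeg=(0,0,0,0,1,1)
step 3: output 2; order=[0,1,2]; indeg=(0,0,0,0,0,1)
step 4: output 3; order=[0,1,2,3]; indeg=(0,0,0,0,0,0)
step 5: output 4; order=[0,1,2,3,4]; indeg=(0,0,0,0,0,0)
step 6: output 5; order=[0,1,2,3,4,5]; indeg=(0,0,0,0,0,0)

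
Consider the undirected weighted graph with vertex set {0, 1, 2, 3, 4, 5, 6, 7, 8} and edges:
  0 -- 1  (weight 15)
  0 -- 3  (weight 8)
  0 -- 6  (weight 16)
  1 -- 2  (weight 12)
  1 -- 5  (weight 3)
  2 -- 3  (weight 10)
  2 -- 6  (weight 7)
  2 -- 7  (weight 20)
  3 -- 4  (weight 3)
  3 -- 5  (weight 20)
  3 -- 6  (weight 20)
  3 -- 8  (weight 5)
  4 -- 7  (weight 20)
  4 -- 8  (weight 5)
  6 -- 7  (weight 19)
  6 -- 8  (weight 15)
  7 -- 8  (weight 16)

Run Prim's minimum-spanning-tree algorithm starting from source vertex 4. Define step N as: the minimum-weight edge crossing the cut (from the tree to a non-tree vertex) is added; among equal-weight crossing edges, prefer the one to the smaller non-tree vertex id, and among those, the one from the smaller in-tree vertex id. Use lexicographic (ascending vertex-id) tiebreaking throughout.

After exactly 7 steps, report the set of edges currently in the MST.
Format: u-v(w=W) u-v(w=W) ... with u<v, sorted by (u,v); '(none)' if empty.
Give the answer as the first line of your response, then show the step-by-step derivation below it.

0-3(w=8) 1-2(w=12) 1-5(w=3) 2-3(w=10) 2-6(w=7) 3-4(w=3) 3-8(w=5)

step 1: add edge 3-4 (w=3); MST = {3-4(w=3)}
step 2: add edge 3-8 (w=5); MST = {3-4(w=3) 3-8(w=5)}
step 3: add edge 0-3 (w=8); MST = {0-3(w=8) 3-4(w=3) 3-8(w=5)}
step 4: add edge 2-3 (w=10); MST = {0-3(w=8) 2-3(w=10) 3-4(w=3) 3-8(w=5)}
step 5: add edge 2-6 (w=7); MST = {0-3(w=8) 2-3(w=10) 2-6(w=7) 3-4(w=3) 3-8(w=5)}
step 6: add edge 1-2 (w=12); MST = {0-3(w=8) 1-2(w=12) 2-3(w=10) 2-6(w=7) 3-4(w=3) 3-8(w=5)}
step 7: add edge 1-5 (w=3); MST = {0-3(w=8) 1-2(w=12) 1-5(w=3) 2-3(w=10) 2-6(w=7) 3-4(w=3) 3-8(w=5)}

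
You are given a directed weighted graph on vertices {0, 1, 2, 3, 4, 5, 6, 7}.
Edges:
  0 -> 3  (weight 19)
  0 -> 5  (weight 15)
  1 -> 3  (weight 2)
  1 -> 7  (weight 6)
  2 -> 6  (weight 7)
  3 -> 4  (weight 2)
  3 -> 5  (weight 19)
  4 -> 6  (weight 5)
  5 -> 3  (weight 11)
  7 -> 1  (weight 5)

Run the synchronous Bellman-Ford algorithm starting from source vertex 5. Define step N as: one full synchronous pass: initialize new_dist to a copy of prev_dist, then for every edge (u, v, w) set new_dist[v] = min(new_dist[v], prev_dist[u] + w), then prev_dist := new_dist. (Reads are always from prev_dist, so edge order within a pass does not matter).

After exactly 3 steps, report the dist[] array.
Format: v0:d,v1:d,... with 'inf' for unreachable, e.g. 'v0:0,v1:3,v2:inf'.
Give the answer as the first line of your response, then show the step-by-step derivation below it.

v0:inf,v1:inf,v2:inf,v3:11,v4:13,v5:0,v6:18,v7:inf

step 1: dist = v0:inf,v1:inf,v2:inf,v3:11,v4:inf,v5:0,v6:inf,v7:inf
step 2: dist = v0:inf,v1:inf,v2:inf,v3:11,v4:13,v5:0,v6:inf,v7:inf
step 3: dist = v0:inf,v1:inf,v2:inf,v3:11,v4:13,v5:0,v6:18,v7:inf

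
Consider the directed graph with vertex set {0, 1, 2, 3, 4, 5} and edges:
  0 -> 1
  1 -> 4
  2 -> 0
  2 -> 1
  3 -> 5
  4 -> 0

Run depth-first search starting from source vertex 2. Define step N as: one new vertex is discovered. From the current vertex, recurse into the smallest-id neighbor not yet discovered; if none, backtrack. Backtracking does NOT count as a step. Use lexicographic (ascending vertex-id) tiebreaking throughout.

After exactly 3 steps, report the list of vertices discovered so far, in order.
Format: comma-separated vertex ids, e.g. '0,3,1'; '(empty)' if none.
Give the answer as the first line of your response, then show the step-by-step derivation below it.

2,0,1

step 1: discover 2; path=2; order=2
step 2: discover 0; path=2>0; order=2,0
step 3: discover 1; path=2>0>1; order=2,0,1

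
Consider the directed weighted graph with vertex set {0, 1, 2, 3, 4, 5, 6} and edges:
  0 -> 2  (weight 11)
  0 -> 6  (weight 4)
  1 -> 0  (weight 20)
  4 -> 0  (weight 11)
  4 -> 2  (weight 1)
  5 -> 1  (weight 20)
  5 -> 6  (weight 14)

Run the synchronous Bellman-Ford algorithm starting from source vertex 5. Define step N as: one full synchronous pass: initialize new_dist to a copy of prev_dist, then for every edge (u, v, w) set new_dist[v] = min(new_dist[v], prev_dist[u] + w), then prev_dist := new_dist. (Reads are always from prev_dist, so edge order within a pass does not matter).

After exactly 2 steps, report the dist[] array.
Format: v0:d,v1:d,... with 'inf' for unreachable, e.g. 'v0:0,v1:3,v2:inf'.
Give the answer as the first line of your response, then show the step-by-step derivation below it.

v0:40,v1:20,v2:inf,v3:inf,v4:inf,v5:0,v6:14

step 1: dist = v0:inf,v1:20,v2:inf,v3:inf,v4:inf,v5:0,v6:14
step 2: dist = v0:40,v1:20,v2:inf,v3:inf,v4:inf,v5:0,v6:14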